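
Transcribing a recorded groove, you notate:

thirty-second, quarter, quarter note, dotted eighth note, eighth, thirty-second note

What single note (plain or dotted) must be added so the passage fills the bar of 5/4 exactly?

dotted quarter note

The bar of 5/4 = 40 thirty-second notes.
In thirty-second notes: thirty-second = 1; quarter = 8; quarter note = 8; dotted eighth note = 6; eighth = 4; thirty-second note = 1.
Total: 1 + 8 + 8 + 6 + 4 + 1 = 28.
Remaining: 40 − 28 = 12 thirty-second notes, which is a dotted quarter note.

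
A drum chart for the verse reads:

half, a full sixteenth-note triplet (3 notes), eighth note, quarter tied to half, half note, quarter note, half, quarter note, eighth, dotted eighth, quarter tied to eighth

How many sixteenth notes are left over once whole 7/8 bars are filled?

3

One bar of 7/8 = 14 sixteenth notes.
Each duration in sixteenth notes: half = 8; a full sixteenth-note triplet (3 notes) (three triplet sixteenths span one eighth) = 2; eighth note = 2; quarter tied to half (quarter + half) = 12; half note = 8; quarter note = 4; half = 8; quarter note = 4; eighth = 2; dotted eighth = 3; quarter tied to eighth (quarter + eighth) = 6.
Adding: 8 + 2 + 2 + 12 + 8 + 4 + 8 + 4 + 2 + 3 + 6 = 59.
59 ÷ 14 = 4 complete bars with 3 sixteenth notes remaining.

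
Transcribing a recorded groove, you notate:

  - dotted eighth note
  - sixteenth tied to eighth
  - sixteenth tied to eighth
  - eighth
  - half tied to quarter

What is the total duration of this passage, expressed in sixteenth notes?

Convert each value to sixteenth notes: dotted eighth note = 3; sixteenth tied to eighth (sixteenth + eighth) = 3; sixteenth tied to eighth (sixteenth + eighth) = 3; eighth = 2; half tied to quarter (half + quarter) = 12.
Total: 3 + 3 + 3 + 2 + 12 = 23 sixteenth notes.

23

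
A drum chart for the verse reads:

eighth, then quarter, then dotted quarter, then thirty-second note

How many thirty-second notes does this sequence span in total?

Express everything in thirty-second notes: eighth = 4; quarter = 8; dotted quarter = 12; thirty-second note = 1.
Total: 4 + 8 + 12 + 1 = 25 thirty-second notes.

25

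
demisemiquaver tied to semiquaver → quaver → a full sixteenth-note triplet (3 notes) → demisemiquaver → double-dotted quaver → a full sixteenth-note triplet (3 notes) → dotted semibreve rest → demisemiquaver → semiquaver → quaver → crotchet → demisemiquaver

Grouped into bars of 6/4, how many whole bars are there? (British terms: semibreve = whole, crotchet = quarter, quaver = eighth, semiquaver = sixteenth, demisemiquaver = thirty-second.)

One bar of 6/4 = 48 thirty-second notes.
Working in thirty-second notes: demisemiquaver tied to semiquaver (demisemiquaver + semiquaver) = 3; quaver = 4; a full sixteenth-note triplet (3 notes) (three triplet sixteenths span one eighth) = 4; demisemiquaver = 1; double-dotted quaver = 7; a full sixteenth-note triplet (3 notes) (three triplet sixteenths span one eighth) = 4; dotted semibreve rest = 48; demisemiquaver = 1; semiquaver = 2; quaver = 4; crotchet = 8; demisemiquaver = 1.
Total: 3 + 4 + 4 + 1 + 7 + 4 + 48 + 1 + 2 + 4 + 8 + 1 = 87.
87 ÷ 48 = 1 complete bar with 39 left over.

1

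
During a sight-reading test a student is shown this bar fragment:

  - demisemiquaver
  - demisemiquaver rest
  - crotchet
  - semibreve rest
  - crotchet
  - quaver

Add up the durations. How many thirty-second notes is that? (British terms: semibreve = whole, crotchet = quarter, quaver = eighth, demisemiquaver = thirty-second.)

54

Convert each value to thirty-second notes: demisemiquaver = 1; demisemiquaver rest = 1; crotchet = 8; semibreve rest = 32; crotchet = 8; quaver = 4.
Adding: 1 + 1 + 8 + 32 + 8 + 4 = 54 thirty-second notes.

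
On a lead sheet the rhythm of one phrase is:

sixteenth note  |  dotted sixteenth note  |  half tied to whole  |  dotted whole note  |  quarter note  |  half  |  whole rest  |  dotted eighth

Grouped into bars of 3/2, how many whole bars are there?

One bar of 3/2 = 48 thirty-second notes.
Each duration in thirty-second notes: sixteenth note = 2; dotted sixteenth note = 3; half tied to whole (half + whole) = 48; dotted whole note = 48; quarter note = 8; half = 16; whole rest = 32; dotted eighth = 6.
Adding: 2 + 3 + 48 + 48 + 8 + 16 + 32 + 6 = 163.
163 ÷ 48 = 3 complete bars with 19 left over.

3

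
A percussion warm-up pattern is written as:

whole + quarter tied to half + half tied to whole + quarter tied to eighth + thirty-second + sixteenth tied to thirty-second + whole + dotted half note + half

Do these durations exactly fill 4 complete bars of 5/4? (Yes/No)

No

One bar of 5/4 = 40 thirty-second notes, so 4 bars = 160.
Convert each value to thirty-second notes: whole = 32; quarter tied to half (quarter + half) = 24; half tied to whole (half + whole) = 48; quarter tied to eighth (quarter + eighth) = 12; thirty-second = 1; sixteenth tied to thirty-second (sixteenth + thirty-second) = 3; whole = 32; dotted half note = 24; half = 16.
Sum: 32 + 24 + 48 + 12 + 1 + 3 + 32 + 24 + 16 = 192.
192 exceeds 160, so the answer is No.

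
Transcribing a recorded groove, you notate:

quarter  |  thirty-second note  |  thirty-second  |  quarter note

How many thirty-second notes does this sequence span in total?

18

Express everything in thirty-second notes: quarter = 8; thirty-second note = 1; thirty-second = 1; quarter note = 8.
Total: 8 + 1 + 1 + 8 = 18 thirty-second notes.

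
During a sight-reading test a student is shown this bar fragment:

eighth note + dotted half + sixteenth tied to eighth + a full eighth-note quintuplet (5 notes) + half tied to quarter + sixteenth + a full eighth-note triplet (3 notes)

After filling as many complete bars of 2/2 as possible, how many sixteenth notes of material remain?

One bar of 2/2 = 16 sixteenth notes.
In sixteenth notes: eighth note = 2; dotted half = 12; sixteenth tied to eighth (sixteenth + eighth) = 3; a full eighth-note quintuplet (5 notes) (five quintuplet eighths span one half) = 8; half tied to quarter (half + quarter) = 12; sixteenth = 1; a full eighth-note triplet (3 notes) (three triplet eighths span one quarter) = 4.
Sum: 2 + 12 + 3 + 8 + 12 + 1 + 4 = 42.
42 ÷ 16 = 2 complete bars with 10 sixteenth notes remaining.

10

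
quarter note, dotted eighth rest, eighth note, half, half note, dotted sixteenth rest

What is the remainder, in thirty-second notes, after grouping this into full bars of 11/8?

9

One bar of 11/8 = 44 thirty-second notes.
Convert each value to thirty-second notes: quarter note = 8; dotted eighth rest = 6; eighth note = 4; half = 16; half note = 16; dotted sixteenth rest = 3.
Adding: 8 + 6 + 4 + 16 + 16 + 3 = 53.
53 ÷ 44 = 1 complete bar with 9 thirty-second notes remaining.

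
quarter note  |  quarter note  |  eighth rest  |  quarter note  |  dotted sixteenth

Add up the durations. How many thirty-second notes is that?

Working in thirty-second notes: quarter note = 8; quarter note = 8; eighth rest = 4; quarter note = 8; dotted sixteenth = 3.
Total: 8 + 8 + 4 + 8 + 3 = 31 thirty-second notes.

31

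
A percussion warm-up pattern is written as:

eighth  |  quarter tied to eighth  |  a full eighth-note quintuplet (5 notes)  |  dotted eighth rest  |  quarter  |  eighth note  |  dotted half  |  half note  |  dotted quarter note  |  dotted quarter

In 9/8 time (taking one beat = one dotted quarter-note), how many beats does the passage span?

One dotted quarter-note beat = 6 sixteenth notes.
Each duration in sixteenth notes: eighth = 2; quarter tied to eighth (quarter + eighth) = 6; a full eighth-note quintuplet (5 notes) (five quintuplet eighths span one half) = 8; dotted eighth rest = 3; quarter = 4; eighth note = 2; dotted half = 12; half note = 8; dotted quarter note = 6; dotted quarter = 6.
Altogether 2 + 6 + 8 + 3 + 4 + 2 + 12 + 8 + 6 + 6 = 57.
57 ÷ 6 = 9.5 beats.

9.5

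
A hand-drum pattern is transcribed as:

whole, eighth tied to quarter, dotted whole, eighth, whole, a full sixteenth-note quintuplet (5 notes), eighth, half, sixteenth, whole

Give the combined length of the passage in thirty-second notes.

Each duration in thirty-second notes: whole = 32; eighth tied to quarter (eighth + quarter) = 12; dotted whole = 48; eighth = 4; whole = 32; a full sixteenth-note quintuplet (5 notes) (five quintuplet sixteenths span one quarter) = 8; eighth = 4; half = 16; sixteenth = 2; whole = 32.
Altogether 32 + 12 + 48 + 4 + 32 + 8 + 4 + 16 + 2 + 32 = 190 thirty-second notes.

190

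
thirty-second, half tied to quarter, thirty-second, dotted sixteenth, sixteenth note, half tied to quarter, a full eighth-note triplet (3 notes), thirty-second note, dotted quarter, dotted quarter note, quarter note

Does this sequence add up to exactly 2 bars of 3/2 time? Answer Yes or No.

Yes

One bar of 3/2 = 48 thirty-second notes, so 2 bars = 96.
In thirty-second notes: thirty-second = 1; half tied to quarter (half + quarter) = 24; thirty-second = 1; dotted sixteenth = 3; sixteenth note = 2; half tied to quarter (half + quarter) = 24; a full eighth-note triplet (3 notes) (three triplet eighths span one quarter) = 8; thirty-second note = 1; dotted quarter = 12; dotted quarter note = 12; quarter note = 8.
Total: 1 + 24 + 1 + 3 + 2 + 24 + 8 + 1 + 12 + 12 + 8 = 96.
96 equals 96, so the answer is Yes.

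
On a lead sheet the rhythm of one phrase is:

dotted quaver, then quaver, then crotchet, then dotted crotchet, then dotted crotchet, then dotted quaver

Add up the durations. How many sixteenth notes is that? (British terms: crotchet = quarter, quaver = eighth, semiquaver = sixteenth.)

24

Convert each value to sixteenth notes: dotted quaver = 3; quaver = 2; crotchet = 4; dotted crotchet = 6; dotted crotchet = 6; dotted quaver = 3.
Adding: 3 + 2 + 4 + 6 + 6 + 3 = 24 sixteenth notes.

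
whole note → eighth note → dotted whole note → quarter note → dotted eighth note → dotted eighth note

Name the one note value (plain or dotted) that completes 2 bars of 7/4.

quarter note

2 bars of 7/4 = 56 sixteenth notes.
Express everything in sixteenth notes: whole note = 16; eighth note = 2; dotted whole note = 24; quarter note = 4; dotted eighth note = 3; dotted eighth note = 3.
Altogether 16 + 2 + 24 + 4 + 3 + 3 = 52.
Remaining: 56 − 52 = 4 sixteenth notes, which is a quarter note.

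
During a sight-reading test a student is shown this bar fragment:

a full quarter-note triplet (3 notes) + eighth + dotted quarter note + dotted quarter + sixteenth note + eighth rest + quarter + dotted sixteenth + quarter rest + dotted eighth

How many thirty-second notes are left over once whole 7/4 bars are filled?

19

One bar of 7/4 = 56 thirty-second notes.
In thirty-second notes: a full quarter-note triplet (3 notes) (three triplet quarters span one half) = 16; eighth = 4; dotted quarter note = 12; dotted quarter = 12; sixteenth note = 2; eighth rest = 4; quarter = 8; dotted sixteenth = 3; quarter rest = 8; dotted eighth = 6.
Total: 16 + 4 + 12 + 12 + 2 + 4 + 8 + 3 + 8 + 6 = 75.
75 ÷ 56 = 1 complete bar with 19 thirty-second notes remaining.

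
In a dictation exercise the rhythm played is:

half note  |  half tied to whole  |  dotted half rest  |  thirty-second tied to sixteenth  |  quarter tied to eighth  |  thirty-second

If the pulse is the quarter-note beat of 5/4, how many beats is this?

13

One quarter-note beat = 8 thirty-second notes.
Working in thirty-second notes: half note = 16; half tied to whole (half + whole) = 48; dotted half rest = 24; thirty-second tied to sixteenth (thirty-second + sixteenth) = 3; quarter tied to eighth (quarter + eighth) = 12; thirty-second = 1.
Sum: 16 + 48 + 24 + 3 + 12 + 1 = 104.
104 ÷ 8 = 13 beats.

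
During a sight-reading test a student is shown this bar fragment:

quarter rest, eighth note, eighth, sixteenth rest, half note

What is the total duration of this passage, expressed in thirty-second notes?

34

Each duration in thirty-second notes: quarter rest = 8; eighth note = 4; eighth = 4; sixteenth rest = 2; half note = 16.
Adding: 8 + 4 + 4 + 2 + 16 = 34 thirty-second notes.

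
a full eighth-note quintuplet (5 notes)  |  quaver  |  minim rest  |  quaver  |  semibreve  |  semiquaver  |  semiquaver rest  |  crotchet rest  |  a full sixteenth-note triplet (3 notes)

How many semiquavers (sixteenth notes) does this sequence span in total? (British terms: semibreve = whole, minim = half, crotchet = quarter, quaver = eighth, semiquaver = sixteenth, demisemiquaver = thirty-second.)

In sixteenth notes: a full eighth-note quintuplet (5 notes) (five quintuplet eighths span one half) = 8; quaver = 2; minim rest = 8; quaver = 2; semibreve = 16; semiquaver = 1; semiquaver rest = 1; crotchet rest = 4; a full sixteenth-note triplet (3 notes) (three triplet sixteenths span one eighth) = 2.
Altogether 8 + 2 + 8 + 2 + 16 + 1 + 1 + 4 + 2 = 44 sixteenth notes.

44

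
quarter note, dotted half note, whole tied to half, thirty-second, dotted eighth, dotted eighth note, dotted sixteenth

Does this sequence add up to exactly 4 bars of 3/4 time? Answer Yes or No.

Yes

One bar of 3/4 = 24 thirty-second notes, so 4 bars = 96.
Express everything in thirty-second notes: quarter note = 8; dotted half note = 24; whole tied to half (whole + half) = 48; thirty-second = 1; dotted eighth = 6; dotted eighth note = 6; dotted sixteenth = 3.
Adding: 8 + 24 + 48 + 1 + 6 + 6 + 3 = 96.
96 equals 96, so the answer is Yes.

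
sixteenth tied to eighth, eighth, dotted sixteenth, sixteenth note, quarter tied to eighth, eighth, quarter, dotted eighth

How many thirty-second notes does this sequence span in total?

In thirty-second notes: sixteenth tied to eighth (sixteenth + eighth) = 6; eighth = 4; dotted sixteenth = 3; sixteenth note = 2; quarter tied to eighth (quarter + eighth) = 12; eighth = 4; quarter = 8; dotted eighth = 6.
Adding: 6 + 4 + 3 + 2 + 12 + 4 + 8 + 6 = 45 thirty-second notes.

45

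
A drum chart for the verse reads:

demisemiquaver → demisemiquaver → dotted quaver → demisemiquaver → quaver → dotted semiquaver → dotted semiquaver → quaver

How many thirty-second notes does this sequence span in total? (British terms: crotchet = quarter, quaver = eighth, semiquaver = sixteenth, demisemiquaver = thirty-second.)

Express everything in thirty-second notes: demisemiquaver = 1; demisemiquaver = 1; dotted quaver = 6; demisemiquaver = 1; quaver = 4; dotted semiquaver = 3; dotted semiquaver = 3; quaver = 4.
Altogether 1 + 1 + 6 + 1 + 4 + 3 + 3 + 4 = 23 thirty-second notes.

23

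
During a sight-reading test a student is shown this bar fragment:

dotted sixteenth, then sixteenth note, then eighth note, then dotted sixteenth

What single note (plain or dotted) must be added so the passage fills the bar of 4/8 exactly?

The bar of 4/8 = 16 thirty-second notes.
In thirty-second notes: dotted sixteenth = 3; sixteenth note = 2; eighth note = 4; dotted sixteenth = 3.
Adding: 3 + 2 + 4 + 3 = 12.
Remaining: 16 − 12 = 4 thirty-second notes, which is a eighth note.

eighth note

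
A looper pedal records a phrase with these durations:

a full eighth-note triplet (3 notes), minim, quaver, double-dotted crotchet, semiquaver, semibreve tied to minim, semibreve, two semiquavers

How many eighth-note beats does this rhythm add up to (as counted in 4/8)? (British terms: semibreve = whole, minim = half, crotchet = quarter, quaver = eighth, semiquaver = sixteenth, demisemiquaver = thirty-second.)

One eighth-note beat = 2 sixteenth notes.
Express everything in sixteenth notes: a full eighth-note triplet (3 notes) (three triplet eighths span one quarter) = 4; minim = 8; quaver = 2; double-dotted crotchet = 7; semiquaver = 1; semibreve tied to minim (semibreve + minim) = 24; semibreve = 16; semiquaver = 1; semiquaver = 1.
Altogether 4 + 8 + 2 + 7 + 1 + 24 + 16 + 1 + 1 = 64.
64 ÷ 2 = 32 beats.

32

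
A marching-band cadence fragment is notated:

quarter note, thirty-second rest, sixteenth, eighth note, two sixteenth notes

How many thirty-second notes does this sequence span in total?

Convert each value to thirty-second notes: quarter note = 8; thirty-second rest = 1; sixteenth = 2; eighth note = 4; sixteenth note = 2; sixteenth note = 2.
Total: 8 + 1 + 2 + 4 + 2 + 2 = 19 thirty-second notes.

19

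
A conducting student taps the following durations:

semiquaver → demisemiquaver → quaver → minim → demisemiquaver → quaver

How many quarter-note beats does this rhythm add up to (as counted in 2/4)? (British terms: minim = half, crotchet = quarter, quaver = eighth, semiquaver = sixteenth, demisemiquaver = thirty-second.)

One quarter-note beat = 8 thirty-second notes.
In thirty-second notes: semiquaver = 2; demisemiquaver = 1; quaver = 4; minim = 16; demisemiquaver = 1; quaver = 4.
Sum: 2 + 1 + 4 + 16 + 1 + 4 = 28.
28 ÷ 8 = 3.5 beats.

3.5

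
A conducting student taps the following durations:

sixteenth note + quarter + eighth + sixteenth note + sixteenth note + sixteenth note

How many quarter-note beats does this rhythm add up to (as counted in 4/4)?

One quarter-note beat = 4 sixteenth notes.
Convert each value to sixteenth notes: sixteenth note = 1; quarter = 4; eighth = 2; sixteenth note = 1; sixteenth note = 1; sixteenth note = 1.
Adding: 1 + 4 + 2 + 1 + 1 + 1 = 10.
10 ÷ 4 = 2.5 beats.

2.5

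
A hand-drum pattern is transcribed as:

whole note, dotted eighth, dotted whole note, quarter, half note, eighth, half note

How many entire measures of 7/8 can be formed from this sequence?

4

One bar of 7/8 = 14 sixteenth notes.
Express everything in sixteenth notes: whole note = 16; dotted eighth = 3; dotted whole note = 24; quarter = 4; half note = 8; eighth = 2; half note = 8.
Sum: 16 + 3 + 24 + 4 + 8 + 2 + 8 = 65.
65 ÷ 14 = 4 complete bars with 9 left over.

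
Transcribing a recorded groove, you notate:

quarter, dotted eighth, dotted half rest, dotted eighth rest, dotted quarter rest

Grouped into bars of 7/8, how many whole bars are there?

One bar of 7/8 = 14 sixteenth notes.
Working in sixteenth notes: quarter = 4; dotted eighth = 3; dotted half rest = 12; dotted eighth rest = 3; dotted quarter rest = 6.
Total: 4 + 3 + 12 + 3 + 6 = 28.
28 ÷ 14 = 2 complete bars with 0 left over.

2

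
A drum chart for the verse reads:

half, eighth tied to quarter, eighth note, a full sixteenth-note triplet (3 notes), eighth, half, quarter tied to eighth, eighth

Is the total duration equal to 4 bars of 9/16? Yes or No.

One bar of 9/16 = 9 sixteenth notes, so 4 bars = 36.
Express everything in sixteenth notes: half = 8; eighth tied to quarter (eighth + quarter) = 6; eighth note = 2; a full sixteenth-note triplet (3 notes) (three triplet sixteenths span one eighth) = 2; eighth = 2; half = 8; quarter tied to eighth (quarter + eighth) = 6; eighth = 2.
Sum: 8 + 6 + 2 + 2 + 2 + 8 + 6 + 2 = 36.
36 equals 36, so the answer is Yes.

Yes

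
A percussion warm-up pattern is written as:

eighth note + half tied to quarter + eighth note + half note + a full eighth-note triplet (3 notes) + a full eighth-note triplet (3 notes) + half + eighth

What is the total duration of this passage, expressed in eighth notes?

In eighth notes: eighth note = 1; half tied to quarter (half + quarter) = 6; eighth note = 1; half note = 4; a full eighth-note triplet (3 notes) (three triplet eighths span one quarter) = 2; a full eighth-note triplet (3 notes) (three triplet eighths span one quarter) = 2; half = 4; eighth = 1.
Total: 1 + 6 + 1 + 4 + 2 + 2 + 4 + 1 = 21 eighth notes.

21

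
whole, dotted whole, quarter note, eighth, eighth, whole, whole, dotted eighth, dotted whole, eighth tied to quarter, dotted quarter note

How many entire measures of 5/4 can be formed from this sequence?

One bar of 5/4 = 20 sixteenth notes.
Convert each value to sixteenth notes: whole = 16; dotted whole = 24; quarter note = 4; eighth = 2; eighth = 2; whole = 16; whole = 16; dotted eighth = 3; dotted whole = 24; eighth tied to quarter (eighth + quarter) = 6; dotted quarter note = 6.
Sum: 16 + 24 + 4 + 2 + 2 + 16 + 16 + 3 + 24 + 6 + 6 = 119.
119 ÷ 20 = 5 complete bars with 19 left over.

5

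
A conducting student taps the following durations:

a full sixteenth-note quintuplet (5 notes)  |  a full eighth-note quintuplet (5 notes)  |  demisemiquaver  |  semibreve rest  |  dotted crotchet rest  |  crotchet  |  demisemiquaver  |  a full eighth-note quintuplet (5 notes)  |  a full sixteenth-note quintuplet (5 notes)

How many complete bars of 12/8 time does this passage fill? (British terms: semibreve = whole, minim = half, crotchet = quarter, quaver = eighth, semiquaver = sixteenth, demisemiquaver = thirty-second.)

2

One bar of 12/8 = 48 thirty-second notes.
Convert each value to thirty-second notes: a full sixteenth-note quintuplet (5 notes) (five quintuplet sixteenths span one quarter) = 8; a full eighth-note quintuplet (5 notes) (five quintuplet eighths span one half) = 16; demisemiquaver = 1; semibreve rest = 32; dotted crotchet rest = 12; crotchet = 8; demisemiquaver = 1; a full eighth-note quintuplet (5 notes) (five quintuplet eighths span one half) = 16; a full sixteenth-note quintuplet (5 notes) (five quintuplet sixteenths span one quarter) = 8.
Sum: 8 + 16 + 1 + 32 + 12 + 8 + 1 + 16 + 8 = 102.
102 ÷ 48 = 2 complete bars with 6 left over.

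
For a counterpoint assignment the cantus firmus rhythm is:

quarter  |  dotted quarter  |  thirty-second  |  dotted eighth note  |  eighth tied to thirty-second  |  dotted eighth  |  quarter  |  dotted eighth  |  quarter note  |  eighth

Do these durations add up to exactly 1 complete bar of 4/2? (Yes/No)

One bar of 4/2 = 64 thirty-second notes.
Working in thirty-second notes: quarter = 8; dotted quarter = 12; thirty-second = 1; dotted eighth note = 6; eighth tied to thirty-second (eighth + thirty-second) = 5; dotted eighth = 6; quarter = 8; dotted eighth = 6; quarter note = 8; eighth = 4.
Sum: 8 + 12 + 1 + 6 + 5 + 6 + 8 + 6 + 8 + 4 = 64.
64 equals 64, so the answer is Yes.

Yes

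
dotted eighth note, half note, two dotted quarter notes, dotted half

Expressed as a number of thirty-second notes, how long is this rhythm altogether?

Express everything in thirty-second notes: dotted eighth note = 6; half note = 16; dotted quarter note = 12; dotted quarter note = 12; dotted half = 24.
Altogether 6 + 16 + 12 + 12 + 24 = 70 thirty-second notes.

70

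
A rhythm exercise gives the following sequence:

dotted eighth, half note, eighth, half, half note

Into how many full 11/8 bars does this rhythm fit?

One bar of 11/8 = 22 sixteenth notes.
Express everything in sixteenth notes: dotted eighth = 3; half note = 8; eighth = 2; half = 8; half note = 8.
Altogether 3 + 8 + 2 + 8 + 8 = 29.
29 ÷ 22 = 1 complete bar with 7 left over.

1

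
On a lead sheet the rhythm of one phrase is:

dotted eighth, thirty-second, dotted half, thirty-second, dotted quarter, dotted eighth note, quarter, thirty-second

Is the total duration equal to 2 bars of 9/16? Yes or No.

One bar of 9/16 = 18 thirty-second notes, so 2 bars = 36.
Each duration in thirty-second notes: dotted eighth = 6; thirty-second = 1; dotted half = 24; thirty-second = 1; dotted quarter = 12; dotted eighth note = 6; quarter = 8; thirty-second = 1.
Sum: 6 + 1 + 24 + 1 + 12 + 6 + 8 + 1 = 59.
59 exceeds 36, so the answer is No.

No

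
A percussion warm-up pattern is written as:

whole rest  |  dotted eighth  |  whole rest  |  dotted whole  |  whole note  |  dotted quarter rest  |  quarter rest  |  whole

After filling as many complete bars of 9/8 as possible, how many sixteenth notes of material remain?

One bar of 9/8 = 18 sixteenth notes.
Express everything in sixteenth notes: whole rest = 16; dotted eighth = 3; whole rest = 16; dotted whole = 24; whole note = 16; dotted quarter rest = 6; quarter rest = 4; whole = 16.
Total: 16 + 3 + 16 + 24 + 16 + 6 + 4 + 16 = 101.
101 ÷ 18 = 5 complete bars with 11 sixteenth notes remaining.

11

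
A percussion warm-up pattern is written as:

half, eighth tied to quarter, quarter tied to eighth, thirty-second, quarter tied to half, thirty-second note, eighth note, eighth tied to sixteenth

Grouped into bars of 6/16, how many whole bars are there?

One bar of 6/16 = 12 thirty-second notes.
Express everything in thirty-second notes: half = 16; eighth tied to quarter (eighth + quarter) = 12; quarter tied to eighth (quarter + eighth) = 12; thirty-second = 1; quarter tied to half (quarter + half) = 24; thirty-second note = 1; eighth note = 4; eighth tied to sixteenth (eighth + sixteenth) = 6.
Altogether 16 + 12 + 12 + 1 + 24 + 1 + 4 + 6 = 76.
76 ÷ 12 = 6 complete bars with 4 left over.

6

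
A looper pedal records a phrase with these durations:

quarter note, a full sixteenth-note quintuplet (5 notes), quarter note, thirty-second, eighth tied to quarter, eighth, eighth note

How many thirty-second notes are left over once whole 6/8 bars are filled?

21

One bar of 6/8 = 24 thirty-second notes.
Convert each value to thirty-second notes: quarter note = 8; a full sixteenth-note quintuplet (5 notes) (five quintuplet sixteenths span one quarter) = 8; quarter note = 8; thirty-second = 1; eighth tied to quarter (eighth + quarter) = 12; eighth = 4; eighth note = 4.
Adding: 8 + 8 + 8 + 1 + 12 + 4 + 4 = 45.
45 ÷ 24 = 1 complete bar with 21 thirty-second notes remaining.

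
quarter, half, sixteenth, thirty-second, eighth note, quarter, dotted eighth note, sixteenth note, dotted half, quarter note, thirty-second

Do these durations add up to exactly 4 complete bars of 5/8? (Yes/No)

Yes

One bar of 5/8 = 20 thirty-second notes, so 4 bars = 80.
Express everything in thirty-second notes: quarter = 8; half = 16; sixteenth = 2; thirty-second = 1; eighth note = 4; quarter = 8; dotted eighth note = 6; sixteenth note = 2; dotted half = 24; quarter note = 8; thirty-second = 1.
Total: 8 + 16 + 2 + 1 + 4 + 8 + 6 + 2 + 24 + 8 + 1 = 80.
80 equals 80, so the answer is Yes.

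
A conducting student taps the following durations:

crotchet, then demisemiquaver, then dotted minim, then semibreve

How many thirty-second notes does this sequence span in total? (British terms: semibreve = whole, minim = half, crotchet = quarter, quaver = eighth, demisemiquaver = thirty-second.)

In thirty-second notes: crotchet = 8; demisemiquaver = 1; dotted minim = 24; semibreve = 32.
Altogether 8 + 1 + 24 + 32 = 65 thirty-second notes.

65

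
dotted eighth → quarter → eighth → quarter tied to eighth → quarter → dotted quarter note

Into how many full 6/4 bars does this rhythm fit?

1

One bar of 6/4 = 24 sixteenth notes.
In sixteenth notes: dotted eighth = 3; quarter = 4; eighth = 2; quarter tied to eighth (quarter + eighth) = 6; quarter = 4; dotted quarter note = 6.
Altogether 3 + 4 + 2 + 6 + 4 + 6 = 25.
25 ÷ 24 = 1 complete bar with 1 left over.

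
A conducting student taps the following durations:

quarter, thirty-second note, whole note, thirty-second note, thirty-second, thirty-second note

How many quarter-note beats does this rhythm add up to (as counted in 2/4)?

5.5

One quarter-note beat = 8 thirty-second notes.
Convert each value to thirty-second notes: quarter = 8; thirty-second note = 1; whole note = 32; thirty-second note = 1; thirty-second = 1; thirty-second note = 1.
Altogether 8 + 1 + 32 + 1 + 1 + 1 = 44.
44 ÷ 8 = 5.5 beats.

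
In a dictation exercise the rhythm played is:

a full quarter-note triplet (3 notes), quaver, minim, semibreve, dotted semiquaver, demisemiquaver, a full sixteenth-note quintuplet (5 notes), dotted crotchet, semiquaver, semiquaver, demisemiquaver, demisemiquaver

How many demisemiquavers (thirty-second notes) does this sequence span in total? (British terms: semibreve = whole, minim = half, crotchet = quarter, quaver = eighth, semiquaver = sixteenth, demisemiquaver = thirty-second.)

98

Convert each value to thirty-second notes: a full quarter-note triplet (3 notes) (three triplet quarters span one half) = 16; quaver = 4; minim = 16; semibreve = 32; dotted semiquaver = 3; demisemiquaver = 1; a full sixteenth-note quintuplet (5 notes) (five quintuplet sixteenths span one quarter) = 8; dotted crotchet = 12; semiquaver = 2; semiquaver = 2; demisemiquaver = 1; demisemiquaver = 1.
Total: 16 + 4 + 16 + 32 + 3 + 1 + 8 + 12 + 2 + 2 + 1 + 1 = 98 thirty-second notes.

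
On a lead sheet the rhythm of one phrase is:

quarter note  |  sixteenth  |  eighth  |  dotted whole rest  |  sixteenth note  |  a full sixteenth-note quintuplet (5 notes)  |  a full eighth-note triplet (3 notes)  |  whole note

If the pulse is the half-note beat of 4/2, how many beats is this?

7

One half-note beat = 8 sixteenth notes.
Convert each value to sixteenth notes: quarter note = 4; sixteenth = 1; eighth = 2; dotted whole rest = 24; sixteenth note = 1; a full sixteenth-note quintuplet (5 notes) (five quintuplet sixteenths span one quarter) = 4; a full eighth-note triplet (3 notes) (three triplet eighths span one quarter) = 4; whole note = 16.
Adding: 4 + 1 + 2 + 24 + 1 + 4 + 4 + 16 = 56.
56 ÷ 8 = 7 beats.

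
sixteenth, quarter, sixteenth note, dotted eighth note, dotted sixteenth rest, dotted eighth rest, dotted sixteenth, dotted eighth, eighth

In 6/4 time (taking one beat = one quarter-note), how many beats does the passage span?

One quarter-note beat = 8 thirty-second notes.
In thirty-second notes: sixteenth = 2; quarter = 8; sixteenth note = 2; dotted eighth note = 6; dotted sixteenth rest = 3; dotted eighth rest = 6; dotted sixteenth = 3; dotted eighth = 6; eighth = 4.
Adding: 2 + 8 + 2 + 6 + 3 + 6 + 3 + 6 + 4 = 40.
40 ÷ 8 = 5 beats.

5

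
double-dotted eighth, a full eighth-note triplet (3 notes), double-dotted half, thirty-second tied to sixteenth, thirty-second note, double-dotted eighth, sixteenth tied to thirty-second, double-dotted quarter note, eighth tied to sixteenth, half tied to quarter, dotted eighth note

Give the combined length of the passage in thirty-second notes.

107

Each duration in thirty-second notes: double-dotted eighth = 7; a full eighth-note triplet (3 notes) (three triplet eighths span one quarter) = 8; double-dotted half = 28; thirty-second tied to sixteenth (thirty-second + sixteenth) = 3; thirty-second note = 1; double-dotted eighth = 7; sixteenth tied to thirty-second (sixteenth + thirty-second) = 3; double-dotted quarter note = 14; eighth tied to sixteenth (eighth + sixteenth) = 6; half tied to quarter (half + quarter) = 24; dotted eighth note = 6.
Sum: 7 + 8 + 28 + 3 + 1 + 7 + 3 + 14 + 6 + 24 + 6 = 107 thirty-second notes.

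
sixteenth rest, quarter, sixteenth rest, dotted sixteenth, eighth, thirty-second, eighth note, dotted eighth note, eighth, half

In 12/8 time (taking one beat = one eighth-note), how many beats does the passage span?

12.5

One eighth-note beat = 4 thirty-second notes.
Convert each value to thirty-second notes: sixteenth rest = 2; quarter = 8; sixteenth rest = 2; dotted sixteenth = 3; eighth = 4; thirty-second = 1; eighth note = 4; dotted eighth note = 6; eighth = 4; half = 16.
Adding: 2 + 8 + 2 + 3 + 4 + 1 + 4 + 6 + 4 + 16 = 50.
50 ÷ 4 = 12.5 beats.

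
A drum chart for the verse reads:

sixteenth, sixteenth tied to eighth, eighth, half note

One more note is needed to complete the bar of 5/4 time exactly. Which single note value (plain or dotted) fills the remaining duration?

The bar of 5/4 = 20 sixteenth notes.
Each duration in sixteenth notes: sixteenth = 1; sixteenth tied to eighth (sixteenth + eighth) = 3; eighth = 2; half note = 8.
Sum: 1 + 3 + 2 + 8 = 14.
Remaining: 20 − 14 = 6 sixteenth notes, which is a dotted quarter note.

dotted quarter note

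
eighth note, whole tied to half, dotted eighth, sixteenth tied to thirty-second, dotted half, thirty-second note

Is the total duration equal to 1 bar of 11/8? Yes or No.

No

One bar of 11/8 = 44 thirty-second notes.
Working in thirty-second notes: eighth note = 4; whole tied to half (whole + half) = 48; dotted eighth = 6; sixteenth tied to thirty-second (sixteenth + thirty-second) = 3; dotted half = 24; thirty-second note = 1.
Altogether 4 + 48 + 6 + 3 + 24 + 1 = 86.
86 exceeds 44, so the answer is No.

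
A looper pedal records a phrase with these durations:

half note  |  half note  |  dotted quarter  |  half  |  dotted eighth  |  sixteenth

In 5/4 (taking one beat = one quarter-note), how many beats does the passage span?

One quarter-note beat = 4 sixteenth notes.
Express everything in sixteenth notes: half note = 8; half note = 8; dotted quarter = 6; half = 8; dotted eighth = 3; sixteenth = 1.
Altogether 8 + 8 + 6 + 8 + 3 + 1 = 34.
34 ÷ 4 = 8.5 beats.

8.5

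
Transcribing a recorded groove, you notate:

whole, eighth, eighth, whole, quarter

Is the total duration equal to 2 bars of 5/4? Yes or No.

One bar of 5/4 = 10 eighth notes, so 2 bars = 20.
In eighth notes: whole = 8; eighth = 1; eighth = 1; whole = 8; quarter = 2.
Adding: 8 + 1 + 1 + 8 + 2 = 20.
20 equals 20, so the answer is Yes.

Yes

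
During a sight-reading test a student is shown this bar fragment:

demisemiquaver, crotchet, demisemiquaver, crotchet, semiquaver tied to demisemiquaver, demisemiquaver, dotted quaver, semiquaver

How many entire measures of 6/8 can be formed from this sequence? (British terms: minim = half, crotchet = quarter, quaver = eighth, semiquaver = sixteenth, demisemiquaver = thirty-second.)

One bar of 6/8 = 24 thirty-second notes.
Working in thirty-second notes: demisemiquaver = 1; crotchet = 8; demisemiquaver = 1; crotchet = 8; semiquaver tied to demisemiquaver (semiquaver + demisemiquaver) = 3; demisemiquaver = 1; dotted quaver = 6; semiquaver = 2.
Adding: 1 + 8 + 1 + 8 + 3 + 1 + 6 + 2 = 30.
30 ÷ 24 = 1 complete bar with 6 left over.

1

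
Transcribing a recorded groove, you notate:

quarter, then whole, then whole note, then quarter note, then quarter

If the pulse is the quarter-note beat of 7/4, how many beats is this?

One quarter-note beat = 2 eighth notes.
Each duration in eighth notes: quarter = 2; whole = 8; whole note = 8; quarter note = 2; quarter = 2.
Sum: 2 + 8 + 8 + 2 + 2 = 22.
22 ÷ 2 = 11 beats.

11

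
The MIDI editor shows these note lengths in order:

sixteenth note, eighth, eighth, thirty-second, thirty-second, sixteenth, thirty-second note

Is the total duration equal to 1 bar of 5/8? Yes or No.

No

One bar of 5/8 = 20 thirty-second notes.
Express everything in thirty-second notes: sixteenth note = 2; eighth = 4; eighth = 4; thirty-second = 1; thirty-second = 1; sixteenth = 2; thirty-second note = 1.
Sum: 2 + 4 + 4 + 1 + 1 + 2 + 1 = 15.
15 falls short of 20, so the answer is No.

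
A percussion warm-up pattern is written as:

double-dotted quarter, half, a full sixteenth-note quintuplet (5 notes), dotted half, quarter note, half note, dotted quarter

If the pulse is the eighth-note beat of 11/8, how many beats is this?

One eighth-note beat = 2 sixteenth notes.
In sixteenth notes: double-dotted quarter = 7; half = 8; a full sixteenth-note quintuplet (5 notes) (five quintuplet sixteenths span one quarter) = 4; dotted half = 12; quarter note = 4; half note = 8; dotted quarter = 6.
Total: 7 + 8 + 4 + 12 + 4 + 8 + 6 = 49.
49 ÷ 2 = 24.5 beats.

24.5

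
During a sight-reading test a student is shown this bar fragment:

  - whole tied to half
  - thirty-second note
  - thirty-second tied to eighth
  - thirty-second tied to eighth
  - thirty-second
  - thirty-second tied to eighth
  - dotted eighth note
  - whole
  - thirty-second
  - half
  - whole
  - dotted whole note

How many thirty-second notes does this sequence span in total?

Convert each value to thirty-second notes: whole tied to half (whole + half) = 48; thirty-second note = 1; thirty-second tied to eighth (thirty-second + eighth) = 5; thirty-second tied to eighth (thirty-second + eighth) = 5; thirty-second = 1; thirty-second tied to eighth (thirty-second + eighth) = 5; dotted eighth note = 6; whole = 32; thirty-second = 1; half = 16; whole = 32; dotted whole note = 48.
Altogether 48 + 1 + 5 + 5 + 1 + 5 + 6 + 32 + 1 + 16 + 32 + 48 = 200 thirty-second notes.

200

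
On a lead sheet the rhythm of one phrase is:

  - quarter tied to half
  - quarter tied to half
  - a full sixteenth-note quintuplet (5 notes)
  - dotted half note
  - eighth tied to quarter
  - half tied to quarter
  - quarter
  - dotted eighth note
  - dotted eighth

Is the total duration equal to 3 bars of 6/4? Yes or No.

No

One bar of 6/4 = 24 sixteenth notes, so 3 bars = 72.
Each duration in sixteenth notes: quarter tied to half (quarter + half) = 12; quarter tied to half (quarter + half) = 12; a full sixteenth-note quintuplet (5 notes) (five quintuplet sixteenths span one quarter) = 4; dotted half note = 12; eighth tied to quarter (eighth + quarter) = 6; half tied to quarter (half + quarter) = 12; quarter = 4; dotted eighth note = 3; dotted eighth = 3.
Adding: 12 + 12 + 4 + 12 + 6 + 12 + 4 + 3 + 3 = 68.
68 falls short of 72, so the answer is No.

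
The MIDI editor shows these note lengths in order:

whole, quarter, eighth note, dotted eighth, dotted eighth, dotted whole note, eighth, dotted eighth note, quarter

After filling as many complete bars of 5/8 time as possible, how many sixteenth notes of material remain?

One bar of 5/8 = 10 sixteenth notes.
Working in sixteenth notes: whole = 16; quarter = 4; eighth note = 2; dotted eighth = 3; dotted eighth = 3; dotted whole note = 24; eighth = 2; dotted eighth note = 3; quarter = 4.
Total: 16 + 4 + 2 + 3 + 3 + 24 + 2 + 3 + 4 = 61.
61 ÷ 10 = 6 complete bars with 1 sixteenth note remaining.

1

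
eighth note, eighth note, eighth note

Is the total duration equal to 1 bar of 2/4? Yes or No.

One bar of 2/4 = 4 eighth notes.
Each duration in eighth notes: eighth note = 1; eighth note = 1; eighth note = 1.
Adding: 1 + 1 + 1 = 3.
3 falls short of 4, so the answer is No.

No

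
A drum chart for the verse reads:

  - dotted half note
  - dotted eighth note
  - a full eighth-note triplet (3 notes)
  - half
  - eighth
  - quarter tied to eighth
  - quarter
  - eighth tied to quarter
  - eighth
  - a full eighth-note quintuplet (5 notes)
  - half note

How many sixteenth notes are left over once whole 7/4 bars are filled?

7

One bar of 7/4 = 28 sixteenth notes.
Each duration in sixteenth notes: dotted half note = 12; dotted eighth note = 3; a full eighth-note triplet (3 notes) (three triplet eighths span one quarter) = 4; half = 8; eighth = 2; quarter tied to eighth (quarter + eighth) = 6; quarter = 4; eighth tied to quarter (eighth + quarter) = 6; eighth = 2; a full eighth-note quintuplet (5 notes) (five quintuplet eighths span one half) = 8; half note = 8.
Adding: 12 + 3 + 4 + 8 + 2 + 6 + 4 + 6 + 2 + 8 + 8 = 63.
63 ÷ 28 = 2 complete bars with 7 sixteenth notes remaining.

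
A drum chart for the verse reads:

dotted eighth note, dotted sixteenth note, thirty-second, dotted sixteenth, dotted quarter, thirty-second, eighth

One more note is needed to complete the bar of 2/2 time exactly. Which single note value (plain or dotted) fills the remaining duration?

sixteenth note

The bar of 2/2 = 32 thirty-second notes.
Express everything in thirty-second notes: dotted eighth note = 6; dotted sixteenth note = 3; thirty-second = 1; dotted sixteenth = 3; dotted quarter = 12; thirty-second = 1; eighth = 4.
Altogether 6 + 3 + 1 + 3 + 12 + 1 + 4 = 30.
Remaining: 32 − 30 = 2 thirty-second notes, which is a sixteenth note.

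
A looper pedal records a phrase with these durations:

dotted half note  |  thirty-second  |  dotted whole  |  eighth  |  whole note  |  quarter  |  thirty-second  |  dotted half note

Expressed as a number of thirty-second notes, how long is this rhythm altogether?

Express everything in thirty-second notes: dotted half note = 24; thirty-second = 1; dotted whole = 48; eighth = 4; whole note = 32; quarter = 8; thirty-second = 1; dotted half note = 24.
Sum: 24 + 1 + 48 + 4 + 32 + 8 + 1 + 24 = 142 thirty-second notes.

142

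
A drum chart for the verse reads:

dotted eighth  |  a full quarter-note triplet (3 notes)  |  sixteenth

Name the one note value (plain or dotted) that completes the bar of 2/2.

quarter note

The bar of 2/2 = 16 sixteenth notes.
Each duration in sixteenth notes: dotted eighth = 3; a full quarter-note triplet (3 notes) (three triplet quarters span one half) = 8; sixteenth = 1.
Total: 3 + 8 + 1 = 12.
Remaining: 16 − 12 = 4 sixteenth notes, which is a quarter note.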